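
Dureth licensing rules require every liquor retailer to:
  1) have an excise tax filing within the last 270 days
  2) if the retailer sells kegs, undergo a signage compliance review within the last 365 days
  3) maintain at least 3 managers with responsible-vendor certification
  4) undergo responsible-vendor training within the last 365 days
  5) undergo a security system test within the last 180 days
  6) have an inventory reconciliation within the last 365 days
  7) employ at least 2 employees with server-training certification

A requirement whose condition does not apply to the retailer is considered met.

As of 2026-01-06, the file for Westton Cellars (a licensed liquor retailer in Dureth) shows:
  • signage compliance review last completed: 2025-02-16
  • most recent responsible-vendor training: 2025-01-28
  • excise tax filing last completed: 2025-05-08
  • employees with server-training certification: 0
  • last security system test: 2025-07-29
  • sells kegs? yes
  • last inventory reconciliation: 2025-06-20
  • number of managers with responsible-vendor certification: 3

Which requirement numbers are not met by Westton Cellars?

7

1. excise tax filing 243 days ago vs limit 270 → met
2. condition 'sells kegs' holds; signage compliance review 324 days ago vs limit 365 → met
3. managers with responsible-vendor certification 3 ≥ 3 → met
4. responsible-vendor training 343 days ago vs limit 365 → met
5. security system test 161 days ago vs limit 180 → met
6. inventory reconciliation 200 days ago vs limit 365 → met
7. employees with server-training certification 0 < 2 → not met
Not met: 7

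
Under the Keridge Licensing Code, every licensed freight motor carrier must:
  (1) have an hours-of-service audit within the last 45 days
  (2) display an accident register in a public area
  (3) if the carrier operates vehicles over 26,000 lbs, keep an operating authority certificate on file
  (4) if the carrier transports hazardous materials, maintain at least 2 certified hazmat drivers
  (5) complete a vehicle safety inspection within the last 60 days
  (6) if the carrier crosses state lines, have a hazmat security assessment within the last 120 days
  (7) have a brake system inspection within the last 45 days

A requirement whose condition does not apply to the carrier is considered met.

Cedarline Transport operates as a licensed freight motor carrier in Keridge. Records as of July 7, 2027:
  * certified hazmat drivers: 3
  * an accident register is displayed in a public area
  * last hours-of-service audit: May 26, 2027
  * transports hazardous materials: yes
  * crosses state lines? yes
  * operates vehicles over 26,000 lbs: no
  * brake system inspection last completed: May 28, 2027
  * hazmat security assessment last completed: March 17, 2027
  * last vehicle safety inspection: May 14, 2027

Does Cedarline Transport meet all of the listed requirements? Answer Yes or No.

Yes

1. hours-of-service audit 42 days ago vs limit 45 → met
2. accident register present → met
3. condition 'operates vehicles over 26,000 lbs' does not hold → requirement n/a → met
4. condition 'transports hazardous materials' holds; certified hazmat drivers 3 ≥ 2 → met
5. vehicle safety inspection 54 days ago vs limit 60 → met
6. condition 'crosses state lines' holds; hazmat security assessment 112 days ago vs limit 120 → met
7. brake system inspection 40 days ago vs limit 45 → met
All met.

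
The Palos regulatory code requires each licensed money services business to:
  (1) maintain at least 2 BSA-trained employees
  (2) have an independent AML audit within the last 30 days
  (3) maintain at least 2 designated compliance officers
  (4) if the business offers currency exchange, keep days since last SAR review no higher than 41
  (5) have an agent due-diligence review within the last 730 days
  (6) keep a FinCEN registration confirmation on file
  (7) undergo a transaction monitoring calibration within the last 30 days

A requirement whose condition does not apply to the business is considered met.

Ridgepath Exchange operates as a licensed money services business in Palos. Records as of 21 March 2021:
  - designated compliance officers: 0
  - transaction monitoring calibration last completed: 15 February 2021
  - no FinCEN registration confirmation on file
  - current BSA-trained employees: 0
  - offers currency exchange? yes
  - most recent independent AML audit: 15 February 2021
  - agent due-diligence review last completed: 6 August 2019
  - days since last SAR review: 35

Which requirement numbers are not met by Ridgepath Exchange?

1, 2, 3, 6, 7

1. BSA-trained employees 0 < 2 → not met
2. independent AML audit 34 days ago vs limit 30 → not met
3. designated compliance officers 0 < 2 → not met
4. condition 'offers currency exchange' holds; days since last SAR review 35 ≤ 41 → met
5. agent due-diligence review 593 days ago vs limit 730 → met
6. FinCEN registration confirmation absent → not met
7. transaction monitoring calibration 34 days ago vs limit 30 → not met
Not met: 1, 2, 3, 6, 7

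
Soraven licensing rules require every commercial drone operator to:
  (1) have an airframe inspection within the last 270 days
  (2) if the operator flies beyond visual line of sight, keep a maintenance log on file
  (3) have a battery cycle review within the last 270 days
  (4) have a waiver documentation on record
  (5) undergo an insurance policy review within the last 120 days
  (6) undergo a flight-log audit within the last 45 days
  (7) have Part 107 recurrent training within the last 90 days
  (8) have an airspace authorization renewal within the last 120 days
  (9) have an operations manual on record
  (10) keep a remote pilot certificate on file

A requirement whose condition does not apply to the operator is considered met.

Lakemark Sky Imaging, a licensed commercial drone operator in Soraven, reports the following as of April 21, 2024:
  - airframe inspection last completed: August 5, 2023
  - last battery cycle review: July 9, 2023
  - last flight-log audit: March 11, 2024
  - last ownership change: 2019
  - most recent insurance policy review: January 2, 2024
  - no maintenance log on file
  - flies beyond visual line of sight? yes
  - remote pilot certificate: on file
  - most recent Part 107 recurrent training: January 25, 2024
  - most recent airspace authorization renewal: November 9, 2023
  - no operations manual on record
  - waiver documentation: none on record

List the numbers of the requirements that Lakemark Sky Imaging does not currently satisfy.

2, 3, 4, 8, 9

1. airframe inspection 260 days ago vs limit 270 → met
2. condition 'flies beyond visual line of sight' holds; maintenance log absent → not met
3. battery cycle review 287 days ago vs limit 270 → not met
4. waiver documentation absent → not met
5. insurance policy review 110 days ago vs limit 120 → met
6. flight-log audit 41 days ago vs limit 45 → met
7. Part 107 recurrent training 87 days ago vs limit 90 → met
8. airspace authorization renewal 164 days ago vs limit 120 → not met
9. operations manual absent → not met
10. remote pilot certificate present → met
Not met: 2, 3, 4, 8, 9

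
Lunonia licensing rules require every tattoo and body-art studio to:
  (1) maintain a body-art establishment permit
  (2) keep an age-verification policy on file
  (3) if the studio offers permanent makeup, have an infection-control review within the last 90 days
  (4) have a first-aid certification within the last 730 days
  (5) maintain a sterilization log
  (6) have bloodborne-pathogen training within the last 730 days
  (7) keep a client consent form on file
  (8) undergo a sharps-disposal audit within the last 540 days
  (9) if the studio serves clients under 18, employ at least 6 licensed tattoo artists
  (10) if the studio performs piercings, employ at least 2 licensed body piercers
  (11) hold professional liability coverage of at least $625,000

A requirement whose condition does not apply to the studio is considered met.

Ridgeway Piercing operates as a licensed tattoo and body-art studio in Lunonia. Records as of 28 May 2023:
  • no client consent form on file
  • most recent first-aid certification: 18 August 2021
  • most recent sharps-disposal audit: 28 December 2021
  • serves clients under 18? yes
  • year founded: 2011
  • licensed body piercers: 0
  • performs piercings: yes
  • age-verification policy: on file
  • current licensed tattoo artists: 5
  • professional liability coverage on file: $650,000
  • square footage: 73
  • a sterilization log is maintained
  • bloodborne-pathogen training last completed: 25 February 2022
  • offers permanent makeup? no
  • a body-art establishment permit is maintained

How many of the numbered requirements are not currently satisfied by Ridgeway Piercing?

1. body-art establishment permit present → met
2. age-verification policy present → met
3. condition 'offers permanent makeup' does not hold → requirement n/a → met
4. first-aid certification 648 days ago vs limit 730 → met
5. sterilization log present → met
6. bloodborne-pathogen training 457 days ago vs limit 730 → met
7. client consent form absent → not met
8. sharps-disposal audit 516 days ago vs limit 540 → met
9. condition 'serves clients under 18' holds; licensed tattoo artists 5 < 6 → not met
10. condition 'performs piercings' holds; licensed body piercers 0 < 2 → not met
11. professional liability coverage $650,000 ≥ $625,000 → met
Not met: 3 of 11

3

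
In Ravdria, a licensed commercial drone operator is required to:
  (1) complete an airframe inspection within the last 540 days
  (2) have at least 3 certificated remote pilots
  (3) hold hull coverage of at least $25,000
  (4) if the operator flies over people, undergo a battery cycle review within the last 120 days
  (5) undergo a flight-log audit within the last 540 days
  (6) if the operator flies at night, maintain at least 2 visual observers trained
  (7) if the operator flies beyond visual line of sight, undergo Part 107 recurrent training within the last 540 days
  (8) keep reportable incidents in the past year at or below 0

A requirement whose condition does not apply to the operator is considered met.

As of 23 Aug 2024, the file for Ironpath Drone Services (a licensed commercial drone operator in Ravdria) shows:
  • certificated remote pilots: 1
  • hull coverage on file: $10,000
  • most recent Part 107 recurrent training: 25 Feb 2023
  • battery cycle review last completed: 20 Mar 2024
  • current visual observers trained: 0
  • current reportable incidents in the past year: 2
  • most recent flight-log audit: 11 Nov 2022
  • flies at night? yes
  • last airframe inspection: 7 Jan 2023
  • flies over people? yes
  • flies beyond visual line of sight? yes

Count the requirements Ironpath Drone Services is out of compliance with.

8

1. airframe inspection 594 days ago vs limit 540 → not met
2. certificated remote pilots 1 < 3 → not met
3. hull coverage $10,000 < $25,000 → not met
4. condition 'flies over people' holds; battery cycle review 156 days ago vs limit 120 → not met
5. flight-log audit 651 days ago vs limit 540 → not met
6. condition 'flies at night' holds; visual observers trained 0 < 2 → not met
7. condition 'flies beyond visual line of sight' holds; Part 107 recurrent training 545 days ago vs limit 540 → not met
8. reportable incidents in the past year 2 > 0 → not met
Not met: 8 of 8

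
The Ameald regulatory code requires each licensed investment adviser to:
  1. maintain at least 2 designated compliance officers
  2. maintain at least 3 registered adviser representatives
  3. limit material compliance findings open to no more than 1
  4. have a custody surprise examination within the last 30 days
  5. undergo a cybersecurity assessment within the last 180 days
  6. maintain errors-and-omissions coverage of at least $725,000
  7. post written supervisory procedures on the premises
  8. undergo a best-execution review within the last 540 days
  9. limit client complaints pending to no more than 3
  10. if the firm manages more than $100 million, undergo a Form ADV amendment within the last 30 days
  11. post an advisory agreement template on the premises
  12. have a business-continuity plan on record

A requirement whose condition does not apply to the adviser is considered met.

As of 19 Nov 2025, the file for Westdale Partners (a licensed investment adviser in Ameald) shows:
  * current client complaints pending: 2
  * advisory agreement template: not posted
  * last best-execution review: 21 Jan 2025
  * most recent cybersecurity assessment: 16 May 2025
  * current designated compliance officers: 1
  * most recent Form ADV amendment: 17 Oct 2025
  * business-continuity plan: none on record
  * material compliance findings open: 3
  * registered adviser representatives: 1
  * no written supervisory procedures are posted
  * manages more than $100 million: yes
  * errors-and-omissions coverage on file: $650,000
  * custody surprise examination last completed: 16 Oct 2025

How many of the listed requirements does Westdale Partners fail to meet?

1. designated compliance officers 1 < 2 → not met
2. registered adviser representatives 1 < 3 → not met
3. material compliance findings open 3 > 1 → not met
4. custody surprise examination 34 days ago vs limit 30 → not met
5. cybersecurity assessment 187 days ago vs limit 180 → not met
6. errors-and-omissions coverage $650,000 < $725,000 → not met
7. written supervisory procedures absent → not met
8. best-execution review 302 days ago vs limit 540 → met
9. client complaints pending 2 ≤ 3 → met
10. condition 'manages more than $100 million' holds; Form ADV amendment 33 days ago vs limit 30 → not met
11. advisory agreement template absent → not met
12. business-continuity plan absent → not met
Not met: 10 of 12

10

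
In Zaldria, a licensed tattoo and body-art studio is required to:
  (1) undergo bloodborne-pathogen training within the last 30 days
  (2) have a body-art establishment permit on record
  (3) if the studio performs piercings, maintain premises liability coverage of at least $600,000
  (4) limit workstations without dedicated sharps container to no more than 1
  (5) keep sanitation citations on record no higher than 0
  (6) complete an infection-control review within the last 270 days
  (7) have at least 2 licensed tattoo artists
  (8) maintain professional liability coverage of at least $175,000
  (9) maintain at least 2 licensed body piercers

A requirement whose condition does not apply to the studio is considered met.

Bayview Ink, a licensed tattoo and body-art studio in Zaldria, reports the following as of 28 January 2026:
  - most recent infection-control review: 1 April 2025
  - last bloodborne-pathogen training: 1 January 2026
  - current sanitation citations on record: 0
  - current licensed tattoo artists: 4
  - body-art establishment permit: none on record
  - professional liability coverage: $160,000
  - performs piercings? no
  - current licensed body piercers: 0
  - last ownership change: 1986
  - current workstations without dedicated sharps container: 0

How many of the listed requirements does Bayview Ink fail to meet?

1. bloodborne-pathogen training 27 days ago vs limit 30 → met
2. body-art establishment permit absent → not met
3. condition 'performs piercings' does not hold → requirement n/a → met
4. workstations without dedicated sharps container 0 ≤ 1 → met
5. sanitation citations on record 0 ≤ 0 → met
6. infection-control review 302 days ago vs limit 270 → not met
7. licensed tattoo artists 4 ≥ 2 → met
8. professional liability coverage $160,000 < $175,000 → not met
9. licensed body piercers 0 < 2 → not met
Not met: 4 of 9

4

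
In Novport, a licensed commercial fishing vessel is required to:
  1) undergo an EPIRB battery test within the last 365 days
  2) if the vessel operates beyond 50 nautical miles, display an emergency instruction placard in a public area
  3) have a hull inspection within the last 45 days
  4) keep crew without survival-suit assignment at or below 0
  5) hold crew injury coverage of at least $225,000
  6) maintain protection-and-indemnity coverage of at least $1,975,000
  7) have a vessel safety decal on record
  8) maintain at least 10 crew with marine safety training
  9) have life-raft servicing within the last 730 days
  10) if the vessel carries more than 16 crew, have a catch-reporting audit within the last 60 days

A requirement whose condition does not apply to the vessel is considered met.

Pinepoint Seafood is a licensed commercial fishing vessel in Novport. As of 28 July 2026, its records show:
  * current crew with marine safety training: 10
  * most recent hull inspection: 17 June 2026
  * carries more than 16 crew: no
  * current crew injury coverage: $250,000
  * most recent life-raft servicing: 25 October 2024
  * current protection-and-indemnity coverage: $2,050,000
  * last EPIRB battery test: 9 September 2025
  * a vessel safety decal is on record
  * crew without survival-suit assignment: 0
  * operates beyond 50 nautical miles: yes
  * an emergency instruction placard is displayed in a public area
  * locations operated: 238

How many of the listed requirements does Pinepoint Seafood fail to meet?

0

1. EPIRB battery test 322 days ago vs limit 365 → met
2. condition 'operates beyond 50 nautical miles' holds; emergency instruction placard present → met
3. hull inspection 41 days ago vs limit 45 → met
4. crew without survival-suit assignment 0 ≤ 0 → met
5. crew injury coverage $250,000 ≥ $225,000 → met
6. protection-and-indemnity coverage $2,050,000 ≥ $1,975,000 → met
7. vessel safety decal present → met
8. crew with marine safety training 10 ≥ 10 → met
9. life-raft servicing 641 days ago vs limit 730 → met
10. condition 'carries more than 16 crew' does not hold → requirement n/a → met
Not met: 0 of 10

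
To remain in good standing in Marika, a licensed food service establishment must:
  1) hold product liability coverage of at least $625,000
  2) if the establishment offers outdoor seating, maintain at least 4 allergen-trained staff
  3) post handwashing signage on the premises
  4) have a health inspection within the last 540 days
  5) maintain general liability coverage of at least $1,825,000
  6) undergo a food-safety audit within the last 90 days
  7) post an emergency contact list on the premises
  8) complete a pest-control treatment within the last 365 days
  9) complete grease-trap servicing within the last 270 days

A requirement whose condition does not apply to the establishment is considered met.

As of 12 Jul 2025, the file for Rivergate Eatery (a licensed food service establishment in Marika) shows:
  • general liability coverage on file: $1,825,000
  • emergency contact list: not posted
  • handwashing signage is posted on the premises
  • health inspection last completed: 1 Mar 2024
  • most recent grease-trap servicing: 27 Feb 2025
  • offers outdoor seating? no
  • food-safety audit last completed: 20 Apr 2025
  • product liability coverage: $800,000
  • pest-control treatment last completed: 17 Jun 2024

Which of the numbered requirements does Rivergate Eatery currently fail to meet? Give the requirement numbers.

1. product liability coverage $800,000 ≥ $625,000 → met
2. condition 'offers outdoor seating' does not hold → requirement n/a → met
3. handwashing signage present → met
4. health inspection 498 days ago vs limit 540 → met
5. general liability coverage $1,825,000 ≥ $1,825,000 → met
6. food-safety audit 83 days ago vs limit 90 → met
7. emergency contact list absent → not met
8. pest-control treatment 390 days ago vs limit 365 → not met
9. grease-trap servicing 135 days ago vs limit 270 → met
Not met: 7, 8

7, 8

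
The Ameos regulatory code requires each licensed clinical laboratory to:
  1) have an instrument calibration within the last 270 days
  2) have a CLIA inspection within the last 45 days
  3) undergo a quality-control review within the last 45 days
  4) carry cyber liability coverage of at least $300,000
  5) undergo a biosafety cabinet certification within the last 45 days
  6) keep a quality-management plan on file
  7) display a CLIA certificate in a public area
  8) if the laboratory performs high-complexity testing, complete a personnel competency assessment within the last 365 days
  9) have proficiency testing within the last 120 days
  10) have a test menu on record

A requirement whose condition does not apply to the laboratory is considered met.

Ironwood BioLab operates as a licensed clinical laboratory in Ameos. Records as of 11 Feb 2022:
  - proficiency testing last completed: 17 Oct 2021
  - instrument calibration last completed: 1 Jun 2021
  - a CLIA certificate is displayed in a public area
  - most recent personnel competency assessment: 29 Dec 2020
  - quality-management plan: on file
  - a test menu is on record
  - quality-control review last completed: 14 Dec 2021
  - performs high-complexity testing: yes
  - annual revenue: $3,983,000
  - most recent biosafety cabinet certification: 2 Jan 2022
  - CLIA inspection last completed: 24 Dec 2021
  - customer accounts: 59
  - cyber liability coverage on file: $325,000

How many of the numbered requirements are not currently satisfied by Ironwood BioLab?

1. instrument calibration 255 days ago vs limit 270 → met
2. CLIA inspection 49 days ago vs limit 45 → not met
3. quality-control review 59 days ago vs limit 45 → not met
4. cyber liability coverage $325,000 ≥ $300,000 → met
5. biosafety cabinet certification 40 days ago vs limit 45 → met
6. quality-management plan present → met
7. CLIA certificate present → met
8. condition 'performs high-complexity testing' holds; personnel competency assessment 409 days ago vs limit 365 → not met
9. proficiency testing 117 days ago vs limit 120 → met
10. test menu present → met
Not met: 3 of 10

3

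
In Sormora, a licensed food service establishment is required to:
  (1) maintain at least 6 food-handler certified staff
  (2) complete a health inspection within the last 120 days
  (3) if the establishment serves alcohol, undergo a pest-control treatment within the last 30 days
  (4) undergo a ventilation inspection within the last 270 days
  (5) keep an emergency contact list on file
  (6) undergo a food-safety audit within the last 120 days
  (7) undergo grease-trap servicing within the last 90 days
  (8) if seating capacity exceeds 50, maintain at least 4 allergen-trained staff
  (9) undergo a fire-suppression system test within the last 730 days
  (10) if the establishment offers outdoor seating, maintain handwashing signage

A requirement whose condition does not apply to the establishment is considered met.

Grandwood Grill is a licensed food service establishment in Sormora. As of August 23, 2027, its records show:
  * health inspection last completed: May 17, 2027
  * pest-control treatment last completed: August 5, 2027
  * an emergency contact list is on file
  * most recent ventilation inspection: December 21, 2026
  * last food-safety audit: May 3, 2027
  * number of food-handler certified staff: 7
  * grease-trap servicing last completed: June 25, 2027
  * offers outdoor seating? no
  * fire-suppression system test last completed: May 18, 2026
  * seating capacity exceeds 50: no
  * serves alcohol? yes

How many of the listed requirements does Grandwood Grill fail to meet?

0

1. food-handler certified staff 7 ≥ 6 → met
2. health inspection 98 days ago vs limit 120 → met
3. condition 'serves alcohol' holds; pest-control treatment 18 days ago vs limit 30 → met
4. ventilation inspection 245 days ago vs limit 270 → met
5. emergency contact list present → met
6. food-safety audit 112 days ago vs limit 120 → met
7. grease-trap servicing 59 days ago vs limit 90 → met
8. condition 'seating capacity exceeds 50' does not hold → requirement n/a → met
9. fire-suppression system test 462 days ago vs limit 730 → met
10. condition 'offers outdoor seating' does not hold → requirement n/a → met
Not met: 0 of 10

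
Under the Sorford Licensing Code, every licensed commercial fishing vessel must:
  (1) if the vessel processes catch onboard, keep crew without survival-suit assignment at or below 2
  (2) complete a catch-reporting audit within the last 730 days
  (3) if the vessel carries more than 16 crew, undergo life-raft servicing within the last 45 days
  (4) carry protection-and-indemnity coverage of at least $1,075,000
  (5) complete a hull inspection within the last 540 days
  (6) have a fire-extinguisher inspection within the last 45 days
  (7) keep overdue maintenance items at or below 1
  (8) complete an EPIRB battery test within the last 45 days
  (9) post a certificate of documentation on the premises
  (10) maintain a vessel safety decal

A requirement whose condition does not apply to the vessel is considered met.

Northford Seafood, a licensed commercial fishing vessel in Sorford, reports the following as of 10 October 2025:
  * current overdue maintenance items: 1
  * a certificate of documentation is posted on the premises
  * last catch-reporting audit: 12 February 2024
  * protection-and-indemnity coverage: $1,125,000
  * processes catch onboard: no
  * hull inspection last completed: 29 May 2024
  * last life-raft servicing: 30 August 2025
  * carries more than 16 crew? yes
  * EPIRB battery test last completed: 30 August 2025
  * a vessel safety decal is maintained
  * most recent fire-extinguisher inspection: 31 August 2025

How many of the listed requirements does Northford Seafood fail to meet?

0

1. condition 'processes catch onboard' does not hold → requirement n/a → met
2. catch-reporting audit 606 days ago vs limit 730 → met
3. condition 'carries more than 16 crew' holds; life-raft servicing 41 days ago vs limit 45 → met
4. protection-and-indemnity coverage $1,125,000 ≥ $1,075,000 → met
5. hull inspection 499 days ago vs limit 540 → met
6. fire-extinguisher inspection 40 days ago vs limit 45 → met
7. overdue maintenance items 1 ≤ 1 → met
8. EPIRB battery test 41 days ago vs limit 45 → met
9. certificate of documentation present → met
10. vessel safety decal present → met
Not met: 0 of 10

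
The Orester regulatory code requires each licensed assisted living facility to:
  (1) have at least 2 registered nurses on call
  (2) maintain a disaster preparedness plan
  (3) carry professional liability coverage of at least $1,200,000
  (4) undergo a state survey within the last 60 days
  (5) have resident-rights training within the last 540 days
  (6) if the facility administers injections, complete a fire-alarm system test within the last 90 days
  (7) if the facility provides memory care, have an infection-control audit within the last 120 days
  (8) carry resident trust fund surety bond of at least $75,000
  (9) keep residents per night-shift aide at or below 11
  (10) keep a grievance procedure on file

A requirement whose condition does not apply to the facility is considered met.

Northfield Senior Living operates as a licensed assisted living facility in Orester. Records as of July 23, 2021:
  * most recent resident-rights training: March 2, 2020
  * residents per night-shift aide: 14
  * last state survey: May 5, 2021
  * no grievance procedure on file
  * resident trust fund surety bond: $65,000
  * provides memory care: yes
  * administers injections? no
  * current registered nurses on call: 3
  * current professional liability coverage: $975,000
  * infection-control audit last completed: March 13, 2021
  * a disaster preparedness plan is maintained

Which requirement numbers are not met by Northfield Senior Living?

1. registered nurses on call 3 ≥ 2 → met
2. disaster preparedness plan present → met
3. professional liability coverage $975,000 < $1,200,000 → not met
4. state survey 79 days ago vs limit 60 → not met
5. resident-rights training 508 days ago vs limit 540 → met
6. condition 'administers injections' does not hold → requirement n/a → met
7. condition 'provides memory care' holds; infection-control audit 132 days ago vs limit 120 → not met
8. resident trust fund surety bond $65,000 < $75,000 → not met
9. residents per night-shift aide 14 > 11 → not met
10. grievance procedure absent → not met
Not met: 3, 4, 7, 8, 9, 10

3, 4, 7, 8, 9, 10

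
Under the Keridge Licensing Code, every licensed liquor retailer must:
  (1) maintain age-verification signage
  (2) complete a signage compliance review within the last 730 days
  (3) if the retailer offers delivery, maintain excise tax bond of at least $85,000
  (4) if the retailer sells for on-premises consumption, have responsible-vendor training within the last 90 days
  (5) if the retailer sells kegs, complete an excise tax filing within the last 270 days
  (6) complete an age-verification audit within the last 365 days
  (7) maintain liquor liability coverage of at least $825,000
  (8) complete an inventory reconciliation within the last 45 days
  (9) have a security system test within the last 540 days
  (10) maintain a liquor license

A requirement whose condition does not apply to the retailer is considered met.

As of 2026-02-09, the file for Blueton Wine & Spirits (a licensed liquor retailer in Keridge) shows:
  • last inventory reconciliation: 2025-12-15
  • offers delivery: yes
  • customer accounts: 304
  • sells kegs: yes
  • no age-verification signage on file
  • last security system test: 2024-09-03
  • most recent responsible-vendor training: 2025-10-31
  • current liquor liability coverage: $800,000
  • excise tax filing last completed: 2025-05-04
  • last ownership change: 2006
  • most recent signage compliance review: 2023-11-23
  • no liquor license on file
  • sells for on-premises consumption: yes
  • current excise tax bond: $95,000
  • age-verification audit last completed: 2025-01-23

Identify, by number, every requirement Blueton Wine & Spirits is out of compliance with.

1, 2, 4, 5, 6, 7, 8, 10

1. age-verification signage absent → not met
2. signage compliance review 809 days ago vs limit 730 → not met
3. condition 'offers delivery' holds; excise tax bond $95,000 ≥ $85,000 → met
4. condition 'sells for on-premises consumption' holds; responsible-vendor training 101 days ago vs limit 90 → not met
5. condition 'sells kegs' holds; excise tax filing 281 days ago vs limit 270 → not met
6. age-verification audit 382 days ago vs limit 365 → not met
7. liquor liability coverage $800,000 < $825,000 → not met
8. inventory reconciliation 56 days ago vs limit 45 → not met
9. security system test 524 days ago vs limit 540 → met
10. liquor license absent → not met
Not met: 1, 2, 4, 5, 6, 7, 8, 10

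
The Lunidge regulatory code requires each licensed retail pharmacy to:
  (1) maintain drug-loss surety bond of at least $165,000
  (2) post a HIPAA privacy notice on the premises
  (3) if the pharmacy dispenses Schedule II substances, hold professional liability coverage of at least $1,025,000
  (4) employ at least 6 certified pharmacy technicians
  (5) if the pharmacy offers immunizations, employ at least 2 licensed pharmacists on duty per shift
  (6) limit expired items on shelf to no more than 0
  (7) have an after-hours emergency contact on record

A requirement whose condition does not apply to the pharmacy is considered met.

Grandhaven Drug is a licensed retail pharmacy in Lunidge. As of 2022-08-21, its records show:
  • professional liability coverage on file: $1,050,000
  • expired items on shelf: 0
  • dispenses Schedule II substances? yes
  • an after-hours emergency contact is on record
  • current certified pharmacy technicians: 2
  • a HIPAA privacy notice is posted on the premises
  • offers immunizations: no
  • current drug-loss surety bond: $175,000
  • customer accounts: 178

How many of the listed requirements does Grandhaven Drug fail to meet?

1

1. drug-loss surety bond $175,000 ≥ $165,000 → met
2. HIPAA privacy notice present → met
3. condition 'dispenses Schedule II substances' holds; professional liability coverage $1,050,000 ≥ $1,025,000 → met
4. certified pharmacy technicians 2 < 6 → not met
5. condition 'offers immunizations' does not hold → requirement n/a → met
6. expired items on shelf 0 ≤ 0 → met
7. after-hours emergency contact present → met
Not met: 1 of 7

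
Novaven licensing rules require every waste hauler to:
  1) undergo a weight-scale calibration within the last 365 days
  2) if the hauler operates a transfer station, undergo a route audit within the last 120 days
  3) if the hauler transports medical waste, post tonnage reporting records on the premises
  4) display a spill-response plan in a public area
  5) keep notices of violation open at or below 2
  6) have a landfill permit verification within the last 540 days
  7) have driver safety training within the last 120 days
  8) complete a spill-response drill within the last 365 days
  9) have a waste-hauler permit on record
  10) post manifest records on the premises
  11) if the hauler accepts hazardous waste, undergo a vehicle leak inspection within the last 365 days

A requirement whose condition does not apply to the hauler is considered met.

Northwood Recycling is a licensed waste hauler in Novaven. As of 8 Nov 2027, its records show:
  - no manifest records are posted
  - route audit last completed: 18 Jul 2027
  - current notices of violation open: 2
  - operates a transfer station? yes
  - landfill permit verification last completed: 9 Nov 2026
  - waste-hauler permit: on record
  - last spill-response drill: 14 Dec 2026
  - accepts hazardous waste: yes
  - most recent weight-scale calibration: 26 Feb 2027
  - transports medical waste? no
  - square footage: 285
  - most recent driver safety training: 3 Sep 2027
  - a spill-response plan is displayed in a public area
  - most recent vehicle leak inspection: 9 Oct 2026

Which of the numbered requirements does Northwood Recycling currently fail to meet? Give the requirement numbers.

1. weight-scale calibration 255 days ago vs limit 365 → met
2. condition 'operates a transfer station' holds; route audit 113 days ago vs limit 120 → met
3. condition 'transports medical waste' does not hold → requirement n/a → met
4. spill-response plan present → met
5. notices of violation open 2 ≤ 2 → met
6. landfill permit verification 364 days ago vs limit 540 → met
7. driver safety training 66 days ago vs limit 120 → met
8. spill-response drill 329 days ago vs limit 365 → met
9. waste-hauler permit present → met
10. manifest records absent → not met
11. condition 'accepts hazardous waste' holds; vehicle leak inspection 395 days ago vs limit 365 → not met
Not met: 10, 11

10, 11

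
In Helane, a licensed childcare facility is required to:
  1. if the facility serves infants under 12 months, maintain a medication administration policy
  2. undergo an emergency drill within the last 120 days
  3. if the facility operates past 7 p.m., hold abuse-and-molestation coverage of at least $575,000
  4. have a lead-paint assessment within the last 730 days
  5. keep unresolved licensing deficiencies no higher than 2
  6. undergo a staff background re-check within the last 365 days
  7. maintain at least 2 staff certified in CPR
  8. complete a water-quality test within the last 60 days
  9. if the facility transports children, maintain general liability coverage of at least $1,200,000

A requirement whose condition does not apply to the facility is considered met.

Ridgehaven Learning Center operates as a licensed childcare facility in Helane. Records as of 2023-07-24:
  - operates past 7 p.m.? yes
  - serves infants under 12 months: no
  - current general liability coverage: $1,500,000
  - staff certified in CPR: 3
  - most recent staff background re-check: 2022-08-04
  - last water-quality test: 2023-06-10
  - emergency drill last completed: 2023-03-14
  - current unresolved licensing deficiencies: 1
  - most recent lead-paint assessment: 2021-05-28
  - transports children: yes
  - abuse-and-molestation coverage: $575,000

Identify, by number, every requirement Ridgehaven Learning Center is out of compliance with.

2, 4

1. condition 'serves infants under 12 months' does not hold → requirement n/a → met
2. emergency drill 132 days ago vs limit 120 → not met
3. condition 'operates past 7 p.m.' holds; abuse-and-molestation coverage $575,000 ≥ $575,000 → met
4. lead-paint assessment 787 days ago vs limit 730 → not met
5. unresolved licensing deficiencies 1 ≤ 2 → met
6. staff background re-check 354 days ago vs limit 365 → met
7. staff certified in CPR 3 ≥ 2 → met
8. water-quality test 44 days ago vs limit 60 → met
9. condition 'transports children' holds; general liability coverage $1,500,000 ≥ $1,200,000 → met
Not met: 2, 4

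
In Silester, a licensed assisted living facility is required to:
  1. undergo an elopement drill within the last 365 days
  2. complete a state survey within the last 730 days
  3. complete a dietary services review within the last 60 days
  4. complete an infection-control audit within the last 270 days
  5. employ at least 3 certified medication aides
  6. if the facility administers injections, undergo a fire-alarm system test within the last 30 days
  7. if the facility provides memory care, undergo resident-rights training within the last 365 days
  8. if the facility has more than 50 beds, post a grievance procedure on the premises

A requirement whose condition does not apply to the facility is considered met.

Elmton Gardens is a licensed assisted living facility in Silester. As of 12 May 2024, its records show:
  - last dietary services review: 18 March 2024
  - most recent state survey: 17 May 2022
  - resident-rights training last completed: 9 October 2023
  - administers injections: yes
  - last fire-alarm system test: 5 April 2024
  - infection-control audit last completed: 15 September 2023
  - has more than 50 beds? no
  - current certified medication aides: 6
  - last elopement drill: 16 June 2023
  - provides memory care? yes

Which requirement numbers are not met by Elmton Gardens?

6

1. elopement drill 331 days ago vs limit 365 → met
2. state survey 726 days ago vs limit 730 → met
3. dietary services review 55 days ago vs limit 60 → met
4. infection-control audit 240 days ago vs limit 270 → met
5. certified medication aides 6 ≥ 3 → met
6. condition 'administers injections' holds; fire-alarm system test 37 days ago vs limit 30 → not met
7. condition 'provides memory care' holds; resident-rights training 216 days ago vs limit 365 → met
8. condition 'has more than 50 beds' does not hold → requirement n/a → met
Not met: 6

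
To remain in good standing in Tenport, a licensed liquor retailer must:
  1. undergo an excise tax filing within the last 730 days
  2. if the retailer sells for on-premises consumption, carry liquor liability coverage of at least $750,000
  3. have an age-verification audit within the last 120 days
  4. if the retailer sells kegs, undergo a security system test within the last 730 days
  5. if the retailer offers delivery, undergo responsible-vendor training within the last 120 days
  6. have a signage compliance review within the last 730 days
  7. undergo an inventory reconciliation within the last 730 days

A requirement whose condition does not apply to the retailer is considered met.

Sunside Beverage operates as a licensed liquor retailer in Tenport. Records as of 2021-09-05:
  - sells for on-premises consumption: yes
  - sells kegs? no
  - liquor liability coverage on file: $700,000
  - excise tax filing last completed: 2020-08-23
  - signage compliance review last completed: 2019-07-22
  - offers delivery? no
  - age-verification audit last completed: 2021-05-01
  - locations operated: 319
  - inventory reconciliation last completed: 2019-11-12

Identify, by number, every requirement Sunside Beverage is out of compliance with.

2, 3, 6

1. excise tax filing 378 days ago vs limit 730 → met
2. condition 'sells for on-premises consumption' holds; liquor liability coverage $700,000 < $750,000 → not met
3. age-verification audit 127 days ago vs limit 120 → not met
4. condition 'sells kegs' does not hold → requirement n/a → met
5. condition 'offers delivery' does not hold → requirement n/a → met
6. signage compliance review 776 days ago vs limit 730 → not met
7. inventory reconciliation 663 days ago vs limit 730 → met
Not met: 2, 3, 6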